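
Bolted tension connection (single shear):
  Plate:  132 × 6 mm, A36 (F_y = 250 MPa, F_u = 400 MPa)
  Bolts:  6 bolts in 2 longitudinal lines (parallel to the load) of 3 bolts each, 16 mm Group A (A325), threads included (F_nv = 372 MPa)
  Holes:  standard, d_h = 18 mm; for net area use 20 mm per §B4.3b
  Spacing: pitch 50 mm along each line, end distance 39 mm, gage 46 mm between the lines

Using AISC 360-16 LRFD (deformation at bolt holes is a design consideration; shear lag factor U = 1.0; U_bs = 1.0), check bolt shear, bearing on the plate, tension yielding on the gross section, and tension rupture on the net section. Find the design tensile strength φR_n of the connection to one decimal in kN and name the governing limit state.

165.6 kN (net-section rupture governs)

Bolt shear: A_b = π(16)²/4 = 201.06 mm². φR_n = 0.75 × 372 × 201.06 × 6 × 1 = 336.6 kN.
Bearing (6 mm plate, F_u = 400 MPa): end bolts L_c = 39 − 18/2 = 30, R_n = min(1.2×30×6×400, 2.4×16×6×400) = 86.4 kN/bolt; interior L_c = 50 − 18 = 32, R_n = 92.16 kN/bolt. φR_n = 0.75 × (2×86.4 + 4×92.16) = 406.1 kN.
Tension yield (gross): A_g = 132×6 = 792 mm². φR_n = 0.90 × 250 × 792 = 178.2 kN.
Tension rupture (net): A_n = (132 − 2×20)×6 = 552 mm² (U = 1.0, A_e = A_n). φR_n = 0.75 × 400 × 552 = 165.6 kN.
Governing: min(336.6, 406.1, 178.2, 165.6) = 165.6 kN → net-section rupture.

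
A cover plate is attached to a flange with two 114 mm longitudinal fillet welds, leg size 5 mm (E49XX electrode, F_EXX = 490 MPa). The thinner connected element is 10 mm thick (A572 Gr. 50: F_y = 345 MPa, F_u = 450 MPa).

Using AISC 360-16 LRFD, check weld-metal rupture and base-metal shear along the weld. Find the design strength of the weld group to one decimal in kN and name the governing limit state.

Weld metal: throat = 0.707×5 = 3.535 mm, L = 2×114 = 228 mm. φR_n = 0.75 × 0.6 × 490 × 3.535 × 228 = 177.7 kN.
Base metal shear (10 mm plate): yield φR_n = 1.0×0.6×345×10×228 = 472.0 kN; rupture φR_n = 0.75×0.6×450×10×228 = 461.7 kN; take 461.7 kN (rupture).
Governing: min(177.7, 461.7) = 177.7 kN → weld metal.

177.7 kN (weld metal governs)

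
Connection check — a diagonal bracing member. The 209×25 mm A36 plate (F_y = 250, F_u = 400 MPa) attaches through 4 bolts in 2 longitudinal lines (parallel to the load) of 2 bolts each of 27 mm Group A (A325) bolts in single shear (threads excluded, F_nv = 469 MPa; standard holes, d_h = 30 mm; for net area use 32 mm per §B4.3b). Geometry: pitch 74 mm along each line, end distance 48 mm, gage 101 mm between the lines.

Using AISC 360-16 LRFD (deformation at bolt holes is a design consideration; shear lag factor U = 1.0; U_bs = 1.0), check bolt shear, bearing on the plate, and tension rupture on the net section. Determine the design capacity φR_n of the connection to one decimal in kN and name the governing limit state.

Bolt shear: A_b = π(27)²/4 = 572.56 mm². φR_n = 0.75 × 469 × 572.56 × 4 × 1 = 805.6 kN.
Bearing (25 mm plate, F_u = 400 MPa): end bolts L_c = 48 − 30/2 = 33, R_n = min(1.2×33×25×400, 2.4×27×25×400) = 396 kN/bolt; interior L_c = 74 − 30 = 44, R_n = 528 kN/bolt. φR_n = 0.75 × (2×396 + 2×528) = 1386.0 kN.
Tension rupture (net): A_n = (209 − 2×32)×25 = 3625 mm² (U = 1.0, A_e = A_n). φR_n = 0.75 × 400 × 3625 = 1087.5 kN.
Governing: min(805.6, 1386.0, 1087.5) = 805.6 kN → bolt shear.

805.6 kN (bolt shear governs)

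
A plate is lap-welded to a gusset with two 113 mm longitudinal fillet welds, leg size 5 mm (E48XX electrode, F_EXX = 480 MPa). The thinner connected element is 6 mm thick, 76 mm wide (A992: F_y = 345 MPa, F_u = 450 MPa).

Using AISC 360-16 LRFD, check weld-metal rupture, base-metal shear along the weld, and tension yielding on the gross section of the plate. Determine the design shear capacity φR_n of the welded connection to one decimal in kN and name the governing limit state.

Weld metal: throat = 0.707×5 = 3.535 mm, L = 2×113 = 226 mm. φR_n = 0.75 × 0.6 × 480 × 3.535 × 226 = 172.6 kN.
Base metal shear (6 mm plate): yield φR_n = 1.0×0.6×345×6×226 = 280.7 kN; rupture φR_n = 0.75×0.6×450×6×226 = 274.6 kN; take 274.6 kN (rupture).
Tension yield (gross): A_g = 76×6 = 456 mm². φR_n = 0.90 × 345 × 456 = 141.6 kN.
Governing: min(172.6, 274.6, 141.6) = 141.6 kN → gross-section yield.

141.6 kN (gross-section yield governs)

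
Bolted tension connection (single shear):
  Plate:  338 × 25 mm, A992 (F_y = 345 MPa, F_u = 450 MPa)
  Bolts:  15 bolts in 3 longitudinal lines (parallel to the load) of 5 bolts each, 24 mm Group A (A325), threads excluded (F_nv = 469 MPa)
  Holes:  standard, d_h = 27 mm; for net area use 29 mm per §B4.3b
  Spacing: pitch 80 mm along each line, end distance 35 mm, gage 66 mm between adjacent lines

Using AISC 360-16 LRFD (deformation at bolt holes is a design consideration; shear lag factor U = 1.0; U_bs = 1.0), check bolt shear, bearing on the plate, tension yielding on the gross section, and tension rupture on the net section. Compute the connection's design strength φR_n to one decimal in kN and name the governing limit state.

Bolt shear: A_b = π(24)²/4 = 452.39 mm². φR_n = 0.75 × 469 × 452.39 × 15 × 1 = 2386.9 kN.
Bearing (25 mm plate, F_u = 450 MPa): end bolts L_c = 35 − 27/2 = 21.5, R_n = min(1.2×21.5×25×450, 2.4×24×25×450) = 290.25 kN/bolt; interior L_c = 80 − 27 = 53, R_n = 648 kN/bolt. φR_n = 0.75 × (3×290.25 + 12×648) = 6485.1 kN.
Tension yield (gross): A_g = 338×25 = 8450 mm². φR_n = 0.90 × 345 × 8450 = 2623.7 kN.
Tension rupture (net): A_n = (338 − 3×29)×25 = 6275 mm² (U = 1.0, A_e = A_n). φR_n = 0.75 × 450 × 6275 = 2117.8 kN.
Governing: min(2386.9, 6485.1, 2623.7, 2117.8) = 2117.8 kN → net-section rupture.

2117.8 kN (net-section rupture governs)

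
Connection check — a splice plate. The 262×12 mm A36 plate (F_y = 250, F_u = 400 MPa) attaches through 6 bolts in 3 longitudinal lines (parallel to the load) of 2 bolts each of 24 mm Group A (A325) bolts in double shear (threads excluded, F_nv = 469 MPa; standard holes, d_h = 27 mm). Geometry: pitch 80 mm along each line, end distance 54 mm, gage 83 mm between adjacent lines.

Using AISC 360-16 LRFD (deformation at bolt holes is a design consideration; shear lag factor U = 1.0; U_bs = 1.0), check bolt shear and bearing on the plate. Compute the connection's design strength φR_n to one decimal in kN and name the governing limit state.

1147.0 kN (bearing governs)

Bolt shear: A_b = π(24)²/4 = 452.39 mm². φR_n = 0.75 × 469 × 452.39 × 6 × 2 = 1909.5 kN.
Bearing (12 mm plate, F_u = 400 MPa): end bolts L_c = 54 − 27/2 = 40.5, R_n = min(1.2×40.5×12×400, 2.4×24×12×400) = 233.28 kN/bolt; interior L_c = 80 − 27 = 53, R_n = 276.48 kN/bolt. φR_n = 0.75 × (3×233.28 + 3×276.48) = 1147.0 kN.
Governing: min(1909.5, 1147.0) = 1147.0 kN → bearing.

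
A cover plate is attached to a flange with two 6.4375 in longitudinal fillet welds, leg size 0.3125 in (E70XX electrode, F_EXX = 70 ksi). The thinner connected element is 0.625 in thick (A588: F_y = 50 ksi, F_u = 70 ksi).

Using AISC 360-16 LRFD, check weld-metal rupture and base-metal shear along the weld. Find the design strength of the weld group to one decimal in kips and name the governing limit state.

Weld metal: throat = 0.707×0.3125 = 0.22094 in, L = 2×6.4375 = 12.875 in. φR_n = 0.75 × 0.6 × 70 × 0.22094 × 12.875 = 89.6 kips.
Base metal shear (0.625 in plate): yield φR_n = 1.0×0.6×50×0.625×12.875 = 241.4 kips; rupture φR_n = 0.75×0.6×70×0.625×12.875 = 253.5 kips; take 241.4 kips (yield).
Governing: min(89.6, 241.4) = 89.6 kips → weld metal.

89.6 kips (weld metal governs)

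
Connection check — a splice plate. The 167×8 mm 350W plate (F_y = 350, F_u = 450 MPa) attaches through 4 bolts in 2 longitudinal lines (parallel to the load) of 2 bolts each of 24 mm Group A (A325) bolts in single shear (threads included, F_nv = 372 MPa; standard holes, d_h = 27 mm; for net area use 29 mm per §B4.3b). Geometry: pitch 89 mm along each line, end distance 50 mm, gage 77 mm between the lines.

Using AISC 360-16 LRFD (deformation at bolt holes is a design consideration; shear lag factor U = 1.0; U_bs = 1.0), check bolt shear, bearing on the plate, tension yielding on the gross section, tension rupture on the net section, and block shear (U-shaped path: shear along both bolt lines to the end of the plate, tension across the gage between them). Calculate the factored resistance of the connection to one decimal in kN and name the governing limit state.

Bolt shear: A_b = π(24)²/4 = 452.39 mm². φR_n = 0.75 × 372 × 452.39 × 4 × 1 = 504.9 kN.
Bearing (8 mm plate, F_u = 450 MPa): end bolts L_c = 50 − 27/2 = 36.5, R_n = min(1.2×36.5×8×450, 2.4×24×8×450) = 157.68 kN/bolt; interior L_c = 89 − 27 = 62, R_n = 207.36 kN/bolt. φR_n = 0.75 × (2×157.68 + 2×207.36) = 547.6 kN.
Tension yield (gross): A_g = 167×8 = 1336 mm². φR_n = 0.90 × 350 × 1336 = 420.8 kN.
Tension rupture (net): A_n = (167 − 2×29)×8 = 872 mm² (U = 1.0, A_e = A_n). φR_n = 0.75 × 450 × 872 = 294.3 kN.
Block shear: shear path 2×[50+1×89] = 2×139 mm, A_gv = 2224, A_nv = 2×(139 − 1.5×29)×8 = 1528 mm²; tension across gage: (77 − 1×29)×8 = 384 mm². R_n = min(0.6×450×1528, 0.6×350×2224) + 1.0×450×384 = min(412.56, 467.04) + 172.8 = 585.36 kN. φR_n = 0.75 × 585.36 = 439.0 kN.
Governing: min(504.9, 547.6, 420.8, 294.3, 439.0) = 294.3 kN → net-section rupture.

294.3 kN (net-section rupture governs)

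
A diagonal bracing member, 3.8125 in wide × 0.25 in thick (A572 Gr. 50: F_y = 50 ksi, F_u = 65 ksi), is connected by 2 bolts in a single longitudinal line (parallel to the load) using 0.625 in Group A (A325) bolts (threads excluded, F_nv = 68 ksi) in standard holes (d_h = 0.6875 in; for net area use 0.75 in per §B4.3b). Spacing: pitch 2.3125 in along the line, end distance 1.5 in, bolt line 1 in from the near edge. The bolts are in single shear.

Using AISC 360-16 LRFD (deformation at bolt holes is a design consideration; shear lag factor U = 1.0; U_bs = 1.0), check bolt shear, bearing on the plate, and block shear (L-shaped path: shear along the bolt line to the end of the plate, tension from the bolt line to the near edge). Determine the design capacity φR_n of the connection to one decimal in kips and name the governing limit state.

Bolt shear: A_b = π(0.625)²/4 = 0.3068 in². φR_n = 0.75 × 68 × 0.3068 × 2 × 1 = 31.3 kips.
Bearing (0.25 in plate, F_u = 65 ksi): end bolts L_c = 1.5 − 0.6875/2 = 1.15625, R_n = min(1.2×1.15625×0.25×65, 2.4×0.625×0.25×65) = 22.547 kips/bolt; interior L_c = 2.3125 − 0.6875 = 1.625, R_n = 24.375 kips/bolt. φR_n = 0.75 × (1×22.547 + 1×24.375) = 35.2 kips.
Block shear: shear path 1×[1.5+1×2.3125] = 1×3.8125 in, A_gv = 0.95313, A_nv = 1×(3.8125 − 1.5×0.75)×0.25 = 0.67188 in²; tension to near edge: (1 − 0.5×0.75)×0.25 = 0.15625 in². R_n = min(0.6×65×0.67188, 0.6×50×0.95313) + 1.0×65×0.15625 = min(26.203, 28.594) + 10.156 = 36.359 kips. φR_n = 0.75 × 36.359 = 27.3 kips.
Governing: min(31.3, 35.2, 27.3) = 27.3 kips → block shear.

27.3 kips (block shear governs)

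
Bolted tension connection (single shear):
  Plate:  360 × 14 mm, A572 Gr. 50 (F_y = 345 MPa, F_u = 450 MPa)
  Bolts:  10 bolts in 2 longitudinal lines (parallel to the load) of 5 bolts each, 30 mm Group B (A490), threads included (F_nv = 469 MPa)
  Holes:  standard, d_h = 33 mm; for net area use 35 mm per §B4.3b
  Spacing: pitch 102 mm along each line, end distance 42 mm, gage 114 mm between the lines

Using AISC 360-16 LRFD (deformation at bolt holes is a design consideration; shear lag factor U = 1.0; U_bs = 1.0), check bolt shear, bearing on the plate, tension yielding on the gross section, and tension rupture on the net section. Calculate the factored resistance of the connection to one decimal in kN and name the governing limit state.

Bolt shear: A_b = π(30)²/4 = 706.86 mm². φR_n = 0.75 × 469 × 706.86 × 10 × 1 = 2486.4 kN.
Bearing (14 mm plate, F_u = 450 MPa): end bolts L_c = 42 − 33/2 = 25.5, R_n = min(1.2×25.5×14×450, 2.4×30×14×450) = 192.78 kN/bolt; interior L_c = 102 − 33 = 69, R_n = 453.6 kN/bolt. φR_n = 0.75 × (2×192.78 + 8×453.6) = 3010.8 kN.
Tension yield (gross): A_g = 360×14 = 5040 mm². φR_n = 0.90 × 345 × 5040 = 1564.9 kN.
Tension rupture (net): A_n = (360 − 2×35)×14 = 4060 mm² (U = 1.0, A_e = A_n). φR_n = 0.75 × 450 × 4060 = 1370.3 kN.
Governing: min(2486.4, 3010.8, 1564.9, 1370.3) = 1370.3 kN → net-section rupture.

1370.3 kN (net-section rupture governs)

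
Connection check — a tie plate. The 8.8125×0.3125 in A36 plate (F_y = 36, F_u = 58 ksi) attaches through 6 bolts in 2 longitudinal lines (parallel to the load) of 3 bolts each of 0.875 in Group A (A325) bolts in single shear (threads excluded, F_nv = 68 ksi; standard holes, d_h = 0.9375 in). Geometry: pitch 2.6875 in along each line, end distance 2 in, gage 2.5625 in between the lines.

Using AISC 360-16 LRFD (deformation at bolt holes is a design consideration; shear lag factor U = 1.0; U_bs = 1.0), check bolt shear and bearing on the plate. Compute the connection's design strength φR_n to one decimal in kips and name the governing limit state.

Bolt shear: A_b = π(0.875)²/4 = 0.60132 in². φR_n = 0.75 × 68 × 0.60132 × 6 × 1 = 184.0 kips.
Bearing (0.3125 in plate, F_u = 58 ksi): end bolts L_c = 2 − 0.9375/2 = 1.53125, R_n = min(1.2×1.53125×0.3125×58, 2.4×0.875×0.3125×58) = 33.305 kips/bolt; interior L_c = 2.6875 − 0.9375 = 1.75, R_n = 38.063 kips/bolt. φR_n = 0.75 × (2×33.305 + 4×38.063) = 164.1 kips.
Governing: min(184.0, 164.1) = 164.1 kips → bearing.

164.1 kips (bearing governs)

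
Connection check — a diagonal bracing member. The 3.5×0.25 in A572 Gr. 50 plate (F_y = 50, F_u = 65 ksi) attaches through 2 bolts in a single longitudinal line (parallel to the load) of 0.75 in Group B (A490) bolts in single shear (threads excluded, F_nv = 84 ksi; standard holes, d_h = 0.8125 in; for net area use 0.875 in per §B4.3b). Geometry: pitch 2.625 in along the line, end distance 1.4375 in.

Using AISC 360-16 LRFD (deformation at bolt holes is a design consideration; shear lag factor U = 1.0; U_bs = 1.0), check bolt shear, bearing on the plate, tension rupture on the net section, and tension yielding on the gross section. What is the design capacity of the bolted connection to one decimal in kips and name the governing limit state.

32.0 kips (net-section rupture governs)

Bolt shear: A_b = π(0.75)²/4 = 0.44179 in². φR_n = 0.75 × 84 × 0.44179 × 2 × 1 = 55.7 kips.
Bearing (0.25 in plate, F_u = 65 ksi): end bolts L_c = 1.4375 − 0.8125/2 = 1.03125, R_n = min(1.2×1.03125×0.25×65, 2.4×0.75×0.25×65) = 20.109 kips/bolt; interior L_c = 2.625 − 0.8125 = 1.8125, R_n = 29.25 kips/bolt. φR_n = 0.75 × (1×20.109 + 1×29.25) = 37.0 kips.
Tension rupture (net): A_n = (3.5 − 1×0.875)×0.25 = 0.65625 in² (U = 1.0, A_e = A_n). φR_n = 0.75 × 65 × 0.65625 = 32.0 kips.
Tension yield (gross): A_g = 3.5×0.25 = 0.875 in². φR_n = 0.90 × 50 × 0.875 = 39.4 kips.
Governing: min(55.7, 37.0, 32.0, 39.4) = 32.0 kips → net-section rupture.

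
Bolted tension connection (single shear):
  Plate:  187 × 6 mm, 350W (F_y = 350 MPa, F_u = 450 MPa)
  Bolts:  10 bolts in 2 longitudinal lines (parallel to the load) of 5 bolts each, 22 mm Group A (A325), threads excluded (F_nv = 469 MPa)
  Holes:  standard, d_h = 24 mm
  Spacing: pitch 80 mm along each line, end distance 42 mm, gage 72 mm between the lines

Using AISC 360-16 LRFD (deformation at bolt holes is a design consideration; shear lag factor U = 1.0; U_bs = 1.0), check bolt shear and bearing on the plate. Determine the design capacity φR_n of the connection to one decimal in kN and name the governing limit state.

1001.2 kN (bearing governs)

Bolt shear: A_b = π(22)²/4 = 380.13 mm². φR_n = 0.75 × 469 × 380.13 × 10 × 1 = 1337.1 kN.
Bearing (6 mm plate, F_u = 450 MPa): end bolts L_c = 42 − 24/2 = 30, R_n = min(1.2×30×6×450, 2.4×22×6×450) = 97.2 kN/bolt; interior L_c = 80 − 24 = 56, R_n = 142.56 kN/bolt. φR_n = 0.75 × (2×97.2 + 8×142.56) = 1001.2 kN.
Governing: min(1337.1, 1001.2) = 1001.2 kN → bearing.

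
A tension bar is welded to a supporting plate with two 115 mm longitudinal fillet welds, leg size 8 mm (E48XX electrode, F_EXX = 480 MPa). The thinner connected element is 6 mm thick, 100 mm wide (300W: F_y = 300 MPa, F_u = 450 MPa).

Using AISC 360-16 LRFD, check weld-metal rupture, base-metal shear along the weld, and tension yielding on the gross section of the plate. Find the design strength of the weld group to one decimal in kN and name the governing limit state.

162.0 kN (gross-section yield governs)

Weld metal: throat = 0.707×8 = 5.656 mm, L = 2×115 = 230 mm. φR_n = 0.75 × 0.6 × 480 × 5.656 × 230 = 281.0 kN.
Base metal shear (6 mm plate): yield φR_n = 1.0×0.6×300×6×230 = 248.4 kN; rupture φR_n = 0.75×0.6×450×6×230 = 279.5 kN; take 248.4 kN (yield).
Tension yield (gross): A_g = 100×6 = 600 mm². φR_n = 0.90 × 300 × 600 = 162.0 kN.
Governing: min(281.0, 248.4, 162.0) = 162.0 kN → gross-section yield.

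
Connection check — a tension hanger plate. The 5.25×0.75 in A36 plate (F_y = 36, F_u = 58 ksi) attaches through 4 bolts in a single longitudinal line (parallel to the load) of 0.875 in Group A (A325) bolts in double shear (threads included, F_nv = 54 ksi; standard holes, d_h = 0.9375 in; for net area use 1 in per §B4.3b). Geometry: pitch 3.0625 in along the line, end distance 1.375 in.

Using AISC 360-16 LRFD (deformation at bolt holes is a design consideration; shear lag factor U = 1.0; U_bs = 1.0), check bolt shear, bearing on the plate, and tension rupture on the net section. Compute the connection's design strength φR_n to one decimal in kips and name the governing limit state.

Bolt shear: A_b = π(0.875)²/4 = 0.60132 in². φR_n = 0.75 × 54 × 0.60132 × 4 × 2 = 194.8 kips.
Bearing (0.75 in plate, F_u = 58 ksi): end bolts L_c = 1.375 − 0.9375/2 = 0.90625, R_n = min(1.2×0.90625×0.75×58, 2.4×0.875×0.75×58) = 47.306 kips/bolt; interior L_c = 3.0625 − 0.9375 = 2.125, R_n = 91.35 kips/bolt. φR_n = 0.75 × (1×47.306 + 3×91.35) = 241.0 kips.
Tension rupture (net): A_n = (5.25 − 1×1)×0.75 = 3.1875 in² (U = 1.0, A_e = A_n). φR_n = 0.75 × 58 × 3.1875 = 138.7 kips.
Governing: min(194.8, 241.0, 138.7) = 138.7 kips → net-section rupture.

138.7 kips (net-section rupture governs)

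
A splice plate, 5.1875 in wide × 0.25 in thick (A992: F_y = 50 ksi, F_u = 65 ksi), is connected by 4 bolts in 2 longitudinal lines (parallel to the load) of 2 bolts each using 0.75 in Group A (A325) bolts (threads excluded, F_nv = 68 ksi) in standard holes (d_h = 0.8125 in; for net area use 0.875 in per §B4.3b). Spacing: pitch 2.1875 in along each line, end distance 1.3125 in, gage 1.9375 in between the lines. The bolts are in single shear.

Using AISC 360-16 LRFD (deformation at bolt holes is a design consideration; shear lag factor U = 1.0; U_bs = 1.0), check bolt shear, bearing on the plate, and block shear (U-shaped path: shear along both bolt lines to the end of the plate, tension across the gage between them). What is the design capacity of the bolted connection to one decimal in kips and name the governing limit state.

44.9 kips (block shear governs)

Bolt shear: A_b = π(0.75)²/4 = 0.44179 in². φR_n = 0.75 × 68 × 0.44179 × 4 × 1 = 90.1 kips.
Bearing (0.25 in plate, F_u = 65 ksi): end bolts L_c = 1.3125 − 0.8125/2 = 0.90625, R_n = min(1.2×0.90625×0.25×65, 2.4×0.75×0.25×65) = 17.672 kips/bolt; interior L_c = 2.1875 − 0.8125 = 1.375, R_n = 26.813 kips/bolt. φR_n = 0.75 × (2×17.672 + 2×26.813) = 66.7 kips.
Block shear: shear path 2×[1.3125+1×2.1875] = 2×3.5 in, A_gv = 1.75, A_nv = 2×(3.5 − 1.5×0.875)×0.25 = 1.0938 in²; tension across gage: (1.9375 − 1×0.875)×0.25 = 0.26563 in². R_n = min(0.6×65×1.0938, 0.6×50×1.75) + 1.0×65×0.26563 = min(42.658, 52.5) + 17.266 = 59.924 kips. φR_n = 0.75 × 59.924 = 44.9 kips.
Governing: min(90.1, 66.7, 44.9) = 44.9 kips → block shear.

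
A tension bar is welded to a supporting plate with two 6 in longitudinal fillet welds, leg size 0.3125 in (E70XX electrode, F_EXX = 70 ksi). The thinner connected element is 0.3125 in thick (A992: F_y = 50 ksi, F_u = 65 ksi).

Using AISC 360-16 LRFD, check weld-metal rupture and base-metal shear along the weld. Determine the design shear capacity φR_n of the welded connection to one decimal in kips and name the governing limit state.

Weld metal: throat = 0.707×0.3125 = 0.22094 in, L = 2×6 = 12 in. φR_n = 0.75 × 0.6 × 70 × 0.22094 × 12 = 83.5 kips.
Base metal shear (0.3125 in plate): yield φR_n = 1.0×0.6×50×0.3125×12 = 112.5 kips; rupture φR_n = 0.75×0.6×65×0.3125×12 = 109.7 kips; take 109.7 kips (rupture).
Governing: min(83.5, 109.7) = 83.5 kips → weld metal.

83.5 kips (weld metal governs)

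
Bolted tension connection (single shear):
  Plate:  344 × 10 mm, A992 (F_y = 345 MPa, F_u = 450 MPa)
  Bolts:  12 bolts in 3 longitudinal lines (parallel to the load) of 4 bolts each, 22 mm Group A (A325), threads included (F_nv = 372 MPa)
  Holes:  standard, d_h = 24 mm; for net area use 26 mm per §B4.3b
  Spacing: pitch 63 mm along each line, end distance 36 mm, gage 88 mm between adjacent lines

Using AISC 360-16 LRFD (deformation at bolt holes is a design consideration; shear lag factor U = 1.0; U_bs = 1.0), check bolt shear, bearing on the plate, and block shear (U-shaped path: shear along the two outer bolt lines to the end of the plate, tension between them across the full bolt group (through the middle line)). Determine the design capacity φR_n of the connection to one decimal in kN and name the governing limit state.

Bolt shear: A_b = π(22)²/4 = 380.13 mm². φR_n = 0.75 × 372 × 380.13 × 12 × 1 = 1272.7 kN.
Bearing (10 mm plate, F_u = 450 MPa): end bolts L_c = 36 − 24/2 = 24, R_n = min(1.2×24×10×450, 2.4×22×10×450) = 129.6 kN/bolt; interior L_c = 63 − 24 = 39, R_n = 210.6 kN/bolt. φR_n = 0.75 × (3×129.6 + 9×210.6) = 1713.2 kN.
Block shear: shear path 2×[36+3×63] = 2×225 mm, A_gv = 4500, A_nv = 2×(225 − 3.5×26)×10 = 2680 mm²; tension across gage: (176 − 2×26)×10 = 1240 mm². R_n = min(0.6×450×2680, 0.6×345×4500) + 1.0×450×1240 = min(723.6, 931.5) + 558 = 1281.6 kN. φR_n = 0.75 × 1281.6 = 961.2 kN.
Governing: min(1272.7, 1713.2, 961.2) = 961.2 kN → block shear.

961.2 kN (block shear governs)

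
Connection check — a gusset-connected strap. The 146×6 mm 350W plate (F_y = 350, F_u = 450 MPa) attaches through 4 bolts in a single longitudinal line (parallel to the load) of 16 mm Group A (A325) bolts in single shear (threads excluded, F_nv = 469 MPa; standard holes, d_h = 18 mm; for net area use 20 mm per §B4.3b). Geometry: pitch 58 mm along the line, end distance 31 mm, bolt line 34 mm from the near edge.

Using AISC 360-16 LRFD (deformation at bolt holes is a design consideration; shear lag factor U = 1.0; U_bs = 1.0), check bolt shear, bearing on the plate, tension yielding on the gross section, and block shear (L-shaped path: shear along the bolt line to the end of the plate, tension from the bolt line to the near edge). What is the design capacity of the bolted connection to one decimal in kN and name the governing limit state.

212.6 kN (block shear governs)

Bolt shear: A_b = π(16)²/4 = 201.06 mm². φR_n = 0.75 × 469 × 201.06 × 4 × 1 = 282.9 kN.
Bearing (6 mm plate, F_u = 450 MPa): end bolts L_c = 31 − 18/2 = 22, R_n = min(1.2×22×6×450, 2.4×16×6×450) = 71.28 kN/bolt; interior L_c = 58 − 18 = 40, R_n = 103.68 kN/bolt. φR_n = 0.75 × (1×71.28 + 3×103.68) = 286.7 kN.
Tension yield (gross): A_g = 146×6 = 876 mm². φR_n = 0.90 × 350 × 876 = 275.9 kN.
Block shear: shear path 1×[31+3×58] = 1×205 mm, A_gv = 1230, A_nv = 1×(205 − 3.5×20)×6 = 810 mm²; tension to near edge: (34 − 0.5×20)×6 = 144 mm². R_n = min(0.6×450×810, 0.6×350×1230) + 1.0×450×144 = min(218.7, 258.3) + 64.8 = 283.5 kN. φR_n = 0.75 × 283.5 = 212.6 kN.
Governing: min(282.9, 286.7, 275.9, 212.6) = 212.6 kN → block shear.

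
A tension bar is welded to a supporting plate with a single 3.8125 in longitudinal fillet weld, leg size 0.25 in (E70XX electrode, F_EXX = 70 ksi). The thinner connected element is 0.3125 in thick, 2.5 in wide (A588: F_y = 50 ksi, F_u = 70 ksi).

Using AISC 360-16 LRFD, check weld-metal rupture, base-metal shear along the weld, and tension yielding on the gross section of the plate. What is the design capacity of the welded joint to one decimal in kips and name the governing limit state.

21.2 kips (weld metal governs)

Weld metal: throat = 0.707×0.25 = 0.17675 in, L = 3.8125 in. φR_n = 0.75 × 0.6 × 70 × 0.17675 × 3.8125 = 21.2 kips.
Base metal shear (0.3125 in plate): yield φR_n = 1.0×0.6×50×0.3125×3.8125 = 35.7 kips; rupture φR_n = 0.75×0.6×70×0.3125×3.8125 = 37.5 kips; take 35.7 kips (yield).
Tension yield (gross): A_g = 2.5×0.3125 = 0.78125 in². φR_n = 0.90 × 50 × 0.78125 = 35.2 kips.
Governing: min(21.2, 35.7, 35.2) = 21.2 kips → weld metal.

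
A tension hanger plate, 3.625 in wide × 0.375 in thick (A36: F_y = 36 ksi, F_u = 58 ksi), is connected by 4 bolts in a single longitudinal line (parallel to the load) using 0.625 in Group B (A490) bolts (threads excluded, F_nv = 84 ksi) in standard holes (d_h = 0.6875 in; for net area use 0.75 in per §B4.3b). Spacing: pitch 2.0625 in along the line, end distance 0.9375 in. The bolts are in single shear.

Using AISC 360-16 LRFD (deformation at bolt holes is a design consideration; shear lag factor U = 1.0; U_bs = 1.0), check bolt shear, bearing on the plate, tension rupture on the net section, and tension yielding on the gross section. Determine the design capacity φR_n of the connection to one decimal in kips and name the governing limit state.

Bolt shear: A_b = π(0.625)²/4 = 0.3068 in². φR_n = 0.75 × 84 × 0.3068 × 4 × 1 = 77.3 kips.
Bearing (0.375 in plate, F_u = 58 ksi): end bolts L_c = 0.9375 − 0.6875/2 = 0.59375, R_n = min(1.2×0.59375×0.375×58, 2.4×0.625×0.375×58) = 15.497 kips/bolt; interior L_c = 2.0625 − 0.6875 = 1.375, R_n = 32.625 kips/bolt. φR_n = 0.75 × (1×15.497 + 3×32.625) = 85.0 kips.
Tension rupture (net): A_n = (3.625 − 1×0.75)×0.375 = 1.0781 in² (U = 1.0, A_e = A_n). φR_n = 0.75 × 58 × 1.0781 = 46.9 kips.
Tension yield (gross): A_g = 3.625×0.375 = 1.3594 in². φR_n = 0.90 × 36 × 1.3594 = 44.0 kips.
Governing: min(77.3, 85.0, 46.9, 44.0) = 44.0 kips → gross-section yield.

44.0 kips (gross-section yield governs)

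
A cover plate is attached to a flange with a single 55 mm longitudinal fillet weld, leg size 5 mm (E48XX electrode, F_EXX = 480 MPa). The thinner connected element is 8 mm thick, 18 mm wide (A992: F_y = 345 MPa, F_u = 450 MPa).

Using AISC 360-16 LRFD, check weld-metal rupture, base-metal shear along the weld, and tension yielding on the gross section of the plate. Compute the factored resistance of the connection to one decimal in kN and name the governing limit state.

Weld metal: throat = 0.707×5 = 3.535 mm, L = 55 mm. φR_n = 0.75 × 0.6 × 480 × 3.535 × 55 = 42.0 kN.
Base metal shear (8 mm plate): yield φR_n = 1.0×0.6×345×8×55 = 91.1 kN; rupture φR_n = 0.75×0.6×450×8×55 = 89.1 kN; take 89.1 kN (rupture).
Tension yield (gross): A_g = 18×8 = 144 mm². φR_n = 0.90 × 345 × 144 = 44.7 kN.
Governing: min(42.0, 89.1, 44.7) = 42.0 kN → weld metal.

42.0 kN (weld metal governs)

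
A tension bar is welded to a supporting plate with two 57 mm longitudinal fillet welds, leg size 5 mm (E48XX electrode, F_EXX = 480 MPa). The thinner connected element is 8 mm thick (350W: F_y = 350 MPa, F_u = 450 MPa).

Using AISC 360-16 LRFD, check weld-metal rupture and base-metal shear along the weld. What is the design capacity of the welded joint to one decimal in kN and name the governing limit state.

87.0 kN (weld metal governs)

Weld metal: throat = 0.707×5 = 3.535 mm, L = 2×57 = 114 mm. φR_n = 0.75 × 0.6 × 480 × 3.535 × 114 = 87.0 kN.
Base metal shear (8 mm plate): yield φR_n = 1.0×0.6×350×8×114 = 191.5 kN; rupture φR_n = 0.75×0.6×450×8×114 = 184.7 kN; take 184.7 kN (rupture).
Governing: min(87.0, 184.7) = 87.0 kN → weld metal.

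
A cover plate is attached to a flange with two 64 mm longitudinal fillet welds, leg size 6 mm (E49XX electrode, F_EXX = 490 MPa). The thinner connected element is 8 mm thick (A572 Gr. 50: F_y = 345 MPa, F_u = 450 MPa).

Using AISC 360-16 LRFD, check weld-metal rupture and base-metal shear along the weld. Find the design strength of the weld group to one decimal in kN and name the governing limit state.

Weld metal: throat = 0.707×6 = 4.242 mm, L = 2×64 = 128 mm. φR_n = 0.75 × 0.6 × 490 × 4.242 × 128 = 119.7 kN.
Base metal shear (8 mm plate): yield φR_n = 1.0×0.6×345×8×128 = 212.0 kN; rupture φR_n = 0.75×0.6×450×8×128 = 207.4 kN; take 207.4 kN (rupture).
Governing: min(119.7, 207.4) = 119.7 kN → weld metal.

119.7 kN (weld metal governs)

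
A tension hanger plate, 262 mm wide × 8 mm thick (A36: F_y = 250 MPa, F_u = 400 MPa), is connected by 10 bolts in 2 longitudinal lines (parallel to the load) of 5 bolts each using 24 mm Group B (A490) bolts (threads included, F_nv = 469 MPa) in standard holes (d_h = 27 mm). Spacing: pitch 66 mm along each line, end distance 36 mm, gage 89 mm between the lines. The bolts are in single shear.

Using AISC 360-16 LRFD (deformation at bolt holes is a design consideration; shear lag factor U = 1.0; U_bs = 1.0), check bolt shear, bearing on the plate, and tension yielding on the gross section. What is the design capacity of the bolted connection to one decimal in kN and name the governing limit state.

471.6 kN (gross-section yield governs)

Bolt shear: A_b = π(24)²/4 = 452.39 mm². φR_n = 0.75 × 469 × 452.39 × 10 × 1 = 1591.3 kN.
Bearing (8 mm plate, F_u = 400 MPa): end bolts L_c = 36 − 27/2 = 22.5, R_n = min(1.2×22.5×8×400, 2.4×24×8×400) = 86.4 kN/bolt; interior L_c = 66 − 27 = 39, R_n = 149.76 kN/bolt. φR_n = 0.75 × (2×86.4 + 8×149.76) = 1028.2 kN.
Tension yield (gross): A_g = 262×8 = 2096 mm². φR_n = 0.90 × 250 × 2096 = 471.6 kN.
Governing: min(1591.3, 1028.2, 471.6) = 471.6 kN → gross-section yield.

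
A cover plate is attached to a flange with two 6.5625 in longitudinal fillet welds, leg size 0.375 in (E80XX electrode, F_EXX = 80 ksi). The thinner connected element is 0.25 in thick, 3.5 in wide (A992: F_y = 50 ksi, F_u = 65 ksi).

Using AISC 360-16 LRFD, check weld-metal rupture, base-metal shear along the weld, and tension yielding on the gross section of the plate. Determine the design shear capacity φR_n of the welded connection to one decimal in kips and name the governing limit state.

Weld metal: throat = 0.707×0.375 = 0.26513 in, L = 2×6.5625 = 13.125 in. φR_n = 0.75 × 0.6 × 80 × 0.26513 × 13.125 = 125.3 kips.
Base metal shear (0.25 in plate): yield φR_n = 1.0×0.6×50×0.25×13.125 = 98.4 kips; rupture φR_n = 0.75×0.6×65×0.25×13.125 = 96.0 kips; take 96.0 kips (rupture).
Tension yield (gross): A_g = 3.5×0.25 = 0.875 in². φR_n = 0.90 × 50 × 0.875 = 39.4 kips.
Governing: min(125.3, 96.0, 39.4) = 39.4 kips → gross-section yield.

39.4 kips (gross-section yield governs)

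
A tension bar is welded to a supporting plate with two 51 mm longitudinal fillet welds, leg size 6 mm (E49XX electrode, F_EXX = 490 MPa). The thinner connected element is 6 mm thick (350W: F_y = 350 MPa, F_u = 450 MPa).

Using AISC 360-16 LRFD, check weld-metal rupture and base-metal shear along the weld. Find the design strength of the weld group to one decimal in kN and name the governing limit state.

95.4 kN (weld metal governs)

Weld metal: throat = 0.707×6 = 4.242 mm, L = 2×51 = 102 mm. φR_n = 0.75 × 0.6 × 490 × 4.242 × 102 = 95.4 kN.
Base metal shear (6 mm plate): yield φR_n = 1.0×0.6×350×6×102 = 128.5 kN; rupture φR_n = 0.75×0.6×450×6×102 = 123.9 kN; take 123.9 kN (rupture).
Governing: min(95.4, 123.9) = 95.4 kN → weld metal.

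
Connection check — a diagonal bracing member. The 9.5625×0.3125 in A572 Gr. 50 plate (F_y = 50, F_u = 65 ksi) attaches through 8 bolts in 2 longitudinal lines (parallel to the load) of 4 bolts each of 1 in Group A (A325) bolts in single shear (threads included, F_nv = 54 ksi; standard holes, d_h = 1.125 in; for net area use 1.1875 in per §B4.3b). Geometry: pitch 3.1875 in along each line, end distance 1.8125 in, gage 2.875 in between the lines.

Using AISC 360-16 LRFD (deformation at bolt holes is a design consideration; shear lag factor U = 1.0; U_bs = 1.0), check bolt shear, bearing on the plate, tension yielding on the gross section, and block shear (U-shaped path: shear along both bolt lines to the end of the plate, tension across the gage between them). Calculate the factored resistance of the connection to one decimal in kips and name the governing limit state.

134.5 kips (gross-section yield governs)

Bolt shear: A_b = π(1)²/4 = 0.7854 in². φR_n = 0.75 × 54 × 0.7854 × 8 × 1 = 254.5 kips.
Bearing (0.3125 in plate, F_u = 65 ksi): end bolts L_c = 1.8125 − 1.125/2 = 1.25, R_n = min(1.2×1.25×0.3125×65, 2.4×1×0.3125×65) = 30.469 kips/bolt; interior L_c = 3.1875 − 1.125 = 2.0625, R_n = 48.75 kips/bolt. φR_n = 0.75 × (2×30.469 + 6×48.75) = 265.1 kips.
Tension yield (gross): A_g = 9.5625×0.3125 = 2.9883 in². φR_n = 0.90 × 50 × 2.9883 = 134.5 kips.
Block shear: shear path 2×[1.8125+3×3.1875] = 2×11.375 in, A_gv = 7.1094, A_nv = 2×(11.375 − 3.5×1.1875)×0.3125 = 4.5117 in²; tension across gage: (2.875 − 1×1.1875)×0.3125 = 0.52734 in². R_n = min(0.6×65×4.5117, 0.6×50×7.1094) + 1.0×65×0.52734 = min(175.96, 213.28) + 34.277 = 210.24 kips. φR_n = 0.75 × 210.24 = 157.7 kips.
Governing: min(254.5, 265.1, 134.5, 157.7) = 134.5 kips → gross-section yield.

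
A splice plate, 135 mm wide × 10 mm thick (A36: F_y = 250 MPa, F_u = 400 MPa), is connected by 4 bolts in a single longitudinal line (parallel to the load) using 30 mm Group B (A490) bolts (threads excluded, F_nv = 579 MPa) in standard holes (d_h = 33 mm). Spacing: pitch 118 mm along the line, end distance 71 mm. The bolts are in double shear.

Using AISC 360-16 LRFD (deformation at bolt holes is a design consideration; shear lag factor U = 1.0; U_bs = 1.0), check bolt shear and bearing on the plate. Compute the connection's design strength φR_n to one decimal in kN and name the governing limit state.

Bolt shear: A_b = π(30)²/4 = 706.86 mm². φR_n = 0.75 × 579 × 706.86 × 4 × 2 = 2455.6 kN.
Bearing (10 mm plate, F_u = 400 MPa): end bolts L_c = 71 − 33/2 = 54.5, R_n = min(1.2×54.5×10×400, 2.4×30×10×400) = 261.6 kN/bolt; interior L_c = 118 − 33 = 85, R_n = 288 kN/bolt. φR_n = 0.75 × (1×261.6 + 3×288) = 844.2 kN.
Governing: min(2455.6, 844.2) = 844.2 kN → bearing.

844.2 kN (bearing governs)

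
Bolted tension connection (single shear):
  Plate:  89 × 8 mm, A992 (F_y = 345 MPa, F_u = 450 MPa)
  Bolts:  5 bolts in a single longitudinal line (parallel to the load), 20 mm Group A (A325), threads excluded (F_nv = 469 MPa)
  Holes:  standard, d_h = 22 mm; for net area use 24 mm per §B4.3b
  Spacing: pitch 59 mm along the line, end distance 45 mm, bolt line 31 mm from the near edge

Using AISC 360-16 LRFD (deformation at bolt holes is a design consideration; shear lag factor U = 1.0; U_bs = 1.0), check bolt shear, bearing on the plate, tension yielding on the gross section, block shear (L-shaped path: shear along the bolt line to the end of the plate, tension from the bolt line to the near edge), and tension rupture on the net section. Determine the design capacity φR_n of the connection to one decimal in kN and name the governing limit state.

175.5 kN (net-section rupture governs)

Bolt shear: A_b = π(20)²/4 = 314.16 mm². φR_n = 0.75 × 469 × 314.16 × 5 × 1 = 552.5 kN.
Bearing (8 mm plate, F_u = 450 MPa): end bolts L_c = 45 − 22/2 = 34, R_n = min(1.2×34×8×450, 2.4×20×8×450) = 146.88 kN/bolt; interior L_c = 59 − 22 = 37, R_n = 159.84 kN/bolt. φR_n = 0.75 × (1×146.88 + 4×159.84) = 589.7 kN.
Tension yield (gross): A_g = 89×8 = 712 mm². φR_n = 0.90 × 345 × 712 = 221.1 kN.
Block shear: shear path 1×[45+4×59] = 1×281 mm, A_gv = 2248, A_nv = 1×(281 − 4.5×24)×8 = 1384 mm²; tension to near edge: (31 − 0.5×24)×8 = 152 mm². R_n = min(0.6×450×1384, 0.6×345×2248) + 1.0×450×152 = min(373.68, 465.34) + 68.4 = 442.08 kN. φR_n = 0.75 × 442.08 = 331.6 kN.
Tension rupture (net): A_n = (89 − 1×24)×8 = 520 mm² (U = 1.0, A_e = A_n). φR_n = 0.75 × 450 × 520 = 175.5 kN.
Governing: min(552.5, 589.7, 221.1, 331.6, 175.5) = 175.5 kN → net-section rupture.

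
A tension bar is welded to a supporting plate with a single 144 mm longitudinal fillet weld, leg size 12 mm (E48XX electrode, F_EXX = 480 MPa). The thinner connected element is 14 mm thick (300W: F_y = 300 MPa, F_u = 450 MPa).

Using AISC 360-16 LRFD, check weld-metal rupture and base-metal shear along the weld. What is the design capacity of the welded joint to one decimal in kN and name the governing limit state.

Weld metal: throat = 0.707×12 = 8.484 mm, L = 144 mm. φR_n = 0.75 × 0.6 × 480 × 8.484 × 144 = 263.9 kN.
Base metal shear (14 mm plate): yield φR_n = 1.0×0.6×300×14×144 = 362.9 kN; rupture φR_n = 0.75×0.6×450×14×144 = 408.2 kN; take 362.9 kN (yield).
Governing: min(263.9, 362.9) = 263.9 kN → weld metal.

263.9 kN (weld metal governs)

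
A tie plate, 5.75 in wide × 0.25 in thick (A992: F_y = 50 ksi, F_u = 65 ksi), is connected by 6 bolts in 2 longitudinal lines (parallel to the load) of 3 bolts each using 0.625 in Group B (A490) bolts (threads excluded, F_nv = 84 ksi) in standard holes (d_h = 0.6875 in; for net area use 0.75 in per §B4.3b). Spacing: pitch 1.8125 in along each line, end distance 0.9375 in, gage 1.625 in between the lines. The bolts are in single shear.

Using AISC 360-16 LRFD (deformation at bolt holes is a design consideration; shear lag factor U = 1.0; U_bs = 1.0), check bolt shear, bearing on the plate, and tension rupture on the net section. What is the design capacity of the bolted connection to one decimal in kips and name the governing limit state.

Bolt shear: A_b = π(0.625)²/4 = 0.3068 in². φR_n = 0.75 × 84 × 0.3068 × 6 × 1 = 116.0 kips.
Bearing (0.25 in plate, F_u = 65 ksi): end bolts L_c = 0.9375 − 0.6875/2 = 0.59375, R_n = min(1.2×0.59375×0.25×65, 2.4×0.625×0.25×65) = 11.578 kips/bolt; interior L_c = 1.8125 − 0.6875 = 1.125, R_n = 21.938 kips/bolt. φR_n = 0.75 × (2×11.578 + 4×21.938) = 83.2 kips.
Tension rupture (net): A_n = (5.75 − 2×0.75)×0.25 = 1.0625 in² (U = 1.0, A_e = A_n). φR_n = 0.75 × 65 × 1.0625 = 51.8 kips.
Governing: min(116.0, 83.2, 51.8) = 51.8 kips → net-section rupture.

51.8 kips (net-section rupture governs)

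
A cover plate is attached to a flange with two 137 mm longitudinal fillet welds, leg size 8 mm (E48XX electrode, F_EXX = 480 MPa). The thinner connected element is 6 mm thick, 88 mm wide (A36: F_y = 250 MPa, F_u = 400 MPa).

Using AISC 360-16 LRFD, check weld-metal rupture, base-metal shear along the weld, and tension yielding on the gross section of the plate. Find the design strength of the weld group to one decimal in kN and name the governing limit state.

Weld metal: throat = 0.707×8 = 5.656 mm, L = 2×137 = 274 mm. φR_n = 0.75 × 0.6 × 480 × 5.656 × 274 = 334.7 kN.
Base metal shear (6 mm plate): yield φR_n = 1.0×0.6×250×6×274 = 246.6 kN; rupture φR_n = 0.75×0.6×400×6×274 = 295.9 kN; take 246.6 kN (yield).
Tension yield (gross): A_g = 88×6 = 528 mm². φR_n = 0.90 × 250 × 528 = 118.8 kN.
Governing: min(334.7, 246.6, 118.8) = 118.8 kN → gross-section yield.

118.8 kN (gross-section yield governs)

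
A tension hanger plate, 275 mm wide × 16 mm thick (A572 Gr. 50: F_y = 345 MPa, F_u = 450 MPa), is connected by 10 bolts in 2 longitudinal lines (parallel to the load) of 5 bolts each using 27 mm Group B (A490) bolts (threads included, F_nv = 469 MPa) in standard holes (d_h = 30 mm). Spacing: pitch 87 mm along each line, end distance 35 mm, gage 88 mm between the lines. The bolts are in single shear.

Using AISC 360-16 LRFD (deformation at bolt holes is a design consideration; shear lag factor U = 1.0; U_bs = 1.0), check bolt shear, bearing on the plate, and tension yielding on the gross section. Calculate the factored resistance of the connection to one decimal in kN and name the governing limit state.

1366.2 kN (gross-section yield governs)

Bolt shear: A_b = π(27)²/4 = 572.56 mm². φR_n = 0.75 × 469 × 572.56 × 10 × 1 = 2014.0 kN.
Bearing (16 mm plate, F_u = 450 MPa): end bolts L_c = 35 − 30/2 = 20, R_n = min(1.2×20×16×450, 2.4×27×16×450) = 172.8 kN/bolt; interior L_c = 87 − 30 = 57, R_n = 466.56 kN/bolt. φR_n = 0.75 × (2×172.8 + 8×466.56) = 3058.6 kN.
Tension yield (gross): A_g = 275×16 = 4400 mm². φR_n = 0.90 × 345 × 4400 = 1366.2 kN.
Governing: min(2014.0, 3058.6, 1366.2) = 1366.2 kN → gross-section yield.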